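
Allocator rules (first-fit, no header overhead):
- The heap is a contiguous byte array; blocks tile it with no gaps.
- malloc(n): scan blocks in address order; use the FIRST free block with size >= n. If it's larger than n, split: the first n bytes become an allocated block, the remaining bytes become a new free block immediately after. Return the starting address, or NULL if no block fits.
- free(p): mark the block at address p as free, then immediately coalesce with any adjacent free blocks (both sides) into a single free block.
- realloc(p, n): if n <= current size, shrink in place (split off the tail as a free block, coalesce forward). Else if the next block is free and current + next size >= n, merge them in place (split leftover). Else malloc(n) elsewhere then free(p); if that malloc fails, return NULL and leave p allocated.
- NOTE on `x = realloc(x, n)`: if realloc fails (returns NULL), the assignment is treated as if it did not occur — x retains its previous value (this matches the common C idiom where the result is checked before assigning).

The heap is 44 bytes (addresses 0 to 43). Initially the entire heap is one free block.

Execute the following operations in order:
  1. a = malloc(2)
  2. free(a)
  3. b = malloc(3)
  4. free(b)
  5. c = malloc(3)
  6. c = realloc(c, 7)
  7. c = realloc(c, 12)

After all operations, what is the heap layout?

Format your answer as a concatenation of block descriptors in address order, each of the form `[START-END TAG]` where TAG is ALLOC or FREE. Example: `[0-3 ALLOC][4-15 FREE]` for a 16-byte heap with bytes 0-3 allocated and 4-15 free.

Answer: [0-11 ALLOC][12-43 FREE]

Derivation:
Op 1: a = malloc(2) -> a = 0; heap: [0-1 ALLOC][2-43 FREE]
Op 2: free(a) -> (freed a); heap: [0-43 FREE]
Op 3: b = malloc(3) -> b = 0; heap: [0-2 ALLOC][3-43 FREE]
Op 4: free(b) -> (freed b); heap: [0-43 FREE]
Op 5: c = malloc(3) -> c = 0; heap: [0-2 ALLOC][3-43 FREE]
Op 6: c = realloc(c, 7) -> c = 0; heap: [0-6 ALLOC][7-43 FREE]
Op 7: c = realloc(c, 12) -> c = 0; heap: [0-11 ALLOC][12-43 FREE]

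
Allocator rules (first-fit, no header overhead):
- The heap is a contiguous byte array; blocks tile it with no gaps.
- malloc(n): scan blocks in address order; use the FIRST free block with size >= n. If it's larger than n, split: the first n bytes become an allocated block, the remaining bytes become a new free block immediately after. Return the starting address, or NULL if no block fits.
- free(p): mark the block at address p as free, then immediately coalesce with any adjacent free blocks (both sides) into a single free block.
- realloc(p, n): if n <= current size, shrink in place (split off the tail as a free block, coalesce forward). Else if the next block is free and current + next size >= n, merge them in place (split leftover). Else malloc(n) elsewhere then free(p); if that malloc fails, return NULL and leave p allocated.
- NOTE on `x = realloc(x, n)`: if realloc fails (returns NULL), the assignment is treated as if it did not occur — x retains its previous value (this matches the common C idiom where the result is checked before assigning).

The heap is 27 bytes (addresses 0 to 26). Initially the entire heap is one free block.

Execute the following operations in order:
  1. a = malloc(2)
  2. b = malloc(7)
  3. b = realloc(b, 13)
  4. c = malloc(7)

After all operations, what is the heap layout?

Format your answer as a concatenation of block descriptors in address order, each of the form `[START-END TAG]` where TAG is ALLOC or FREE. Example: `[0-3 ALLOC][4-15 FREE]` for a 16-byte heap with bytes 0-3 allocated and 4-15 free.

Op 1: a = malloc(2) -> a = 0; heap: [0-1 ALLOC][2-26 FREE]
Op 2: b = malloc(7) -> b = 2; heap: [0-1 ALLOC][2-8 ALLOC][9-26 FREE]
Op 3: b = realloc(b, 13) -> b = 2; heap: [0-1 ALLOC][2-14 ALLOC][15-26 FREE]
Op 4: c = malloc(7) -> c = 15; heap: [0-1 ALLOC][2-14 ALLOC][15-21 ALLOC][22-26 FREE]

Answer: [0-1 ALLOC][2-14 ALLOC][15-21 ALLOC][22-26 FREE]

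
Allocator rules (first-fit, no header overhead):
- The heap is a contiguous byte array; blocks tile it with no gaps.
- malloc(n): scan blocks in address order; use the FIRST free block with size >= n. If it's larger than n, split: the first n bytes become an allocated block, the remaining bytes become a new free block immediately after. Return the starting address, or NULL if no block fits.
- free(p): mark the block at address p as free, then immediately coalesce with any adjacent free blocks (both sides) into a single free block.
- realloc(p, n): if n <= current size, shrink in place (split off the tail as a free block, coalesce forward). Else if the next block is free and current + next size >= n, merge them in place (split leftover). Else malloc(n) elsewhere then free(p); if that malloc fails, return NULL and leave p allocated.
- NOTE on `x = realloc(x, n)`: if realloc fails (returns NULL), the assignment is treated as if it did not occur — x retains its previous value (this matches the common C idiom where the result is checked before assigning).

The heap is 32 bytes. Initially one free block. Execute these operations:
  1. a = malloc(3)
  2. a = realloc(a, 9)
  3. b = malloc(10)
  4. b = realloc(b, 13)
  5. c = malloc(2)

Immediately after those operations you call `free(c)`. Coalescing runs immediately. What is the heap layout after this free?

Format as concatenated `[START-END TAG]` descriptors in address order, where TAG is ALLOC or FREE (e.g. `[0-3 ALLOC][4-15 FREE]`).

Op 1: a = malloc(3) -> a = 0; heap: [0-2 ALLOC][3-31 FREE]
Op 2: a = realloc(a, 9) -> a = 0; heap: [0-8 ALLOC][9-31 FREE]
Op 3: b = malloc(10) -> b = 9; heap: [0-8 ALLOC][9-18 ALLOC][19-31 FREE]
Op 4: b = realloc(b, 13) -> b = 9; heap: [0-8 ALLOC][9-21 ALLOC][22-31 FREE]
Op 5: c = malloc(2) -> c = 22; heap: [0-8 ALLOC][9-21 ALLOC][22-23 ALLOC][24-31 FREE]
free(c): c = 22 -> block [22-23 ALLOC]; mark free, coalesce with adjacent free neighbors -> [0-8 ALLOC][9-21 ALLOC][22-31 FREE]

Answer: [0-8 ALLOC][9-21 ALLOC][22-31 FREE]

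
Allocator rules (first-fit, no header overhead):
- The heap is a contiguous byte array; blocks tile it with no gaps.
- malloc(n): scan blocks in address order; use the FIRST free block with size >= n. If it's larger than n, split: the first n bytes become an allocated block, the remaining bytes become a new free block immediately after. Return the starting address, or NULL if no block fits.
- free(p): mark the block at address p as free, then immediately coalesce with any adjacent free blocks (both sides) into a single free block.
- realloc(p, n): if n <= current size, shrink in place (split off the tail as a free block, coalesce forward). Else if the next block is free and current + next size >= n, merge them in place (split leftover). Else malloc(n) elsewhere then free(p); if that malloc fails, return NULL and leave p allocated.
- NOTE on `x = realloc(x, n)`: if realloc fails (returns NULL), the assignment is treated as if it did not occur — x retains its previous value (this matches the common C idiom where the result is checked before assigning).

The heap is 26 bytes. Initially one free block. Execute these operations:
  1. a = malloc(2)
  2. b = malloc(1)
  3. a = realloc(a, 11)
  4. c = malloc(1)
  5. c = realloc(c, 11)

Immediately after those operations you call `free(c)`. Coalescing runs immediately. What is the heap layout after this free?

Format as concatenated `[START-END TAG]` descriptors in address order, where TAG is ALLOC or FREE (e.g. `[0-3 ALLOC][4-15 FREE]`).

Answer: [0-1 FREE][2-2 ALLOC][3-13 ALLOC][14-25 FREE]

Derivation:
Op 1: a = malloc(2) -> a = 0; heap: [0-1 ALLOC][2-25 FREE]
Op 2: b = malloc(1) -> b = 2; heap: [0-1 ALLOC][2-2 ALLOC][3-25 FREE]
Op 3: a = realloc(a, 11) -> a = 3; heap: [0-1 FREE][2-2 ALLOC][3-13 ALLOC][14-25 FREE]
Op 4: c = malloc(1) -> c = 0; heap: [0-0 ALLOC][1-1 FREE][2-2 ALLOC][3-13 ALLOC][14-25 FREE]
Op 5: c = realloc(c, 11) -> c = 14; heap: [0-1 FREE][2-2 ALLOC][3-13 ALLOC][14-24 ALLOC][25-25 FREE]
free(c): c = 14 -> block [14-24 ALLOC]; mark free, coalesce with adjacent free neighbors -> [0-1 FREE][2-2 ALLOC][3-13 ALLOC][14-25 FREE]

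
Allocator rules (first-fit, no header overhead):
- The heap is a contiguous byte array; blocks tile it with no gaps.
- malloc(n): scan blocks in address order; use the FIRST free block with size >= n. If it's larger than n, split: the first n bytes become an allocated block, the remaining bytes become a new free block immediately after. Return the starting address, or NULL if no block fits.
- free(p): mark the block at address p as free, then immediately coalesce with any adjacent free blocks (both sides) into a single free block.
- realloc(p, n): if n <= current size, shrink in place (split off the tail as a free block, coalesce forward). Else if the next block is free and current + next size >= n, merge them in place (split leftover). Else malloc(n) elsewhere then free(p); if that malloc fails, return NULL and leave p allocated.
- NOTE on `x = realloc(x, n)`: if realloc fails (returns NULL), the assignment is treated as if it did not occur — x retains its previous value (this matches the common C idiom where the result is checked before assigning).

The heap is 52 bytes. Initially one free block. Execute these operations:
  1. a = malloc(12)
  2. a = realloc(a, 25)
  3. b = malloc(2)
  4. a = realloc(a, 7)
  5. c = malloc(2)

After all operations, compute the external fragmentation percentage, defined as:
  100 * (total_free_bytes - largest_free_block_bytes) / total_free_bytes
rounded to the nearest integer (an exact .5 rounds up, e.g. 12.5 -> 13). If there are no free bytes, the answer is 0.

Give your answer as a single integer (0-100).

Op 1: a = malloc(12) -> a = 0; heap: [0-11 ALLOC][12-51 FREE]
Op 2: a = realloc(a, 25) -> a = 0; heap: [0-24 ALLOC][25-51 FREE]
Op 3: b = malloc(2) -> b = 25; heap: [0-24 ALLOC][25-26 ALLOC][27-51 FREE]
Op 4: a = realloc(a, 7) -> a = 0; heap: [0-6 ALLOC][7-24 FREE][25-26 ALLOC][27-51 FREE]
Op 5: c = malloc(2) -> c = 7; heap: [0-6 ALLOC][7-8 ALLOC][9-24 FREE][25-26 ALLOC][27-51 FREE]
Free blocks: [16 25] total_free=41 largest=25 -> 100*(41-25)/41 = 1600/41 ≈ 39.024 -> rounds to 39

Answer: 39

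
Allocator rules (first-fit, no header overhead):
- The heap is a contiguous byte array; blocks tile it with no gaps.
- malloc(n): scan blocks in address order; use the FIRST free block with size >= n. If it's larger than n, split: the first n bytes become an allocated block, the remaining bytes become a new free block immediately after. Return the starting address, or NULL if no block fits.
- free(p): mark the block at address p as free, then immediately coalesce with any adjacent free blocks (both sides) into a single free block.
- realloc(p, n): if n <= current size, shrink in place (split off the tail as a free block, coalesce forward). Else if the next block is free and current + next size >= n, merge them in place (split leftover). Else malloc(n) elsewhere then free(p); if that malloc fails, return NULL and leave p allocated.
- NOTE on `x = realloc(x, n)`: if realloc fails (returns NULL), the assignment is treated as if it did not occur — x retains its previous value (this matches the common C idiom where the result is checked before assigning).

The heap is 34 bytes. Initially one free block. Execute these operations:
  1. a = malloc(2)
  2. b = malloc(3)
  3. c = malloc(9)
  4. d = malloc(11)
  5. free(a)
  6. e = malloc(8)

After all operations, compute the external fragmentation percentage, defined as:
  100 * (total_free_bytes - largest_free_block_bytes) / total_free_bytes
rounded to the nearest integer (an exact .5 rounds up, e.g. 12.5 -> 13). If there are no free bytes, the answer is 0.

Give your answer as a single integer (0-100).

Op 1: a = malloc(2) -> a = 0; heap: [0-1 ALLOC][2-33 FREE]
Op 2: b = malloc(3) -> b = 2; heap: [0-1 ALLOC][2-4 ALLOC][5-33 FREE]
Op 3: c = malloc(9) -> c = 5; heap: [0-1 ALLOC][2-4 ALLOC][5-13 ALLOC][14-33 FREE]
Op 4: d = malloc(11) -> d = 14; heap: [0-1 ALLOC][2-4 ALLOC][5-13 ALLOC][14-24 ALLOC][25-33 FREE]
Op 5: free(a) -> (freed a); heap: [0-1 FREE][2-4 ALLOC][5-13 ALLOC][14-24 ALLOC][25-33 FREE]
Op 6: e = malloc(8) -> e = 25; heap: [0-1 FREE][2-4 ALLOC][5-13 ALLOC][14-24 ALLOC][25-32 ALLOC][33-33 FREE]
Free blocks: [2 1] total_free=3 largest=2 -> 100*(3-2)/3 = 100/3 ≈ 33.333 -> rounds to 33

Answer: 33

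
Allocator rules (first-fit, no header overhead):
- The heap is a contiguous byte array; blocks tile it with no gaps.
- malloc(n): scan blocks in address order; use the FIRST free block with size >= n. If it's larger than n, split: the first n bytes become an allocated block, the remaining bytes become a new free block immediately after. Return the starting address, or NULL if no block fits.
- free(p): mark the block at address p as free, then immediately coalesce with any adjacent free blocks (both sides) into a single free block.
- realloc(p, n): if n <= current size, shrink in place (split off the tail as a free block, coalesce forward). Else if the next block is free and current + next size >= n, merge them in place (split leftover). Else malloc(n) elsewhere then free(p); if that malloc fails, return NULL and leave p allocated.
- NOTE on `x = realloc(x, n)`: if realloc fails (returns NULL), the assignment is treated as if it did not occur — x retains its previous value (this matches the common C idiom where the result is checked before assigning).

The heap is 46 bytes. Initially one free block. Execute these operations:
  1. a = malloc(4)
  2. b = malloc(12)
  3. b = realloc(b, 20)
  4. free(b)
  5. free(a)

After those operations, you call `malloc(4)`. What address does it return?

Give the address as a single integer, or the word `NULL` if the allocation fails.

Answer: 0

Derivation:
Op 1: a = malloc(4) -> a = 0; heap: [0-3 ALLOC][4-45 FREE]
Op 2: b = malloc(12) -> b = 4; heap: [0-3 ALLOC][4-15 ALLOC][16-45 FREE]
Op 3: b = realloc(b, 20) -> b = 4; heap: [0-3 ALLOC][4-23 ALLOC][24-45 FREE]
Op 4: free(b) -> (freed b); heap: [0-3 ALLOC][4-45 FREE]
Op 5: free(a) -> (freed a); heap: [0-45 FREE]
malloc(4): first-fit scan over [0-45 FREE] -> 0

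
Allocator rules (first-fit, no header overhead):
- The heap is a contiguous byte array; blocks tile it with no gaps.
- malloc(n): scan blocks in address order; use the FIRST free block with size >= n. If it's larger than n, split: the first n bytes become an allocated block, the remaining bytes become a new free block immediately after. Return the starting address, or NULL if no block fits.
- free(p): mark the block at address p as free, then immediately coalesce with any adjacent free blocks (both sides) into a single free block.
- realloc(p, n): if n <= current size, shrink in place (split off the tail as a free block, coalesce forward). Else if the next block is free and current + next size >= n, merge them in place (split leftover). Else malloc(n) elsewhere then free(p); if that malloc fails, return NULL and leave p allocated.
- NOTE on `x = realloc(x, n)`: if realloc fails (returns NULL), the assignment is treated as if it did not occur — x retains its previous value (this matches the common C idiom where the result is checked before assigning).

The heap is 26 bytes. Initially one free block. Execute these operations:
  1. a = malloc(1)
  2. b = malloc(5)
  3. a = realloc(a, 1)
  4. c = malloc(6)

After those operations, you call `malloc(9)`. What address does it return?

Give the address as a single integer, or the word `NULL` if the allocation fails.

Op 1: a = malloc(1) -> a = 0; heap: [0-0 ALLOC][1-25 FREE]
Op 2: b = malloc(5) -> b = 1; heap: [0-0 ALLOC][1-5 ALLOC][6-25 FREE]
Op 3: a = realloc(a, 1) -> a = 0; heap: [0-0 ALLOC][1-5 ALLOC][6-25 FREE]
Op 4: c = malloc(6) -> c = 6; heap: [0-0 ALLOC][1-5 ALLOC][6-11 ALLOC][12-25 FREE]
malloc(9): first-fit scan over [0-0 ALLOC][1-5 ALLOC][6-11 ALLOC][12-25 FREE] -> 12

Answer: 12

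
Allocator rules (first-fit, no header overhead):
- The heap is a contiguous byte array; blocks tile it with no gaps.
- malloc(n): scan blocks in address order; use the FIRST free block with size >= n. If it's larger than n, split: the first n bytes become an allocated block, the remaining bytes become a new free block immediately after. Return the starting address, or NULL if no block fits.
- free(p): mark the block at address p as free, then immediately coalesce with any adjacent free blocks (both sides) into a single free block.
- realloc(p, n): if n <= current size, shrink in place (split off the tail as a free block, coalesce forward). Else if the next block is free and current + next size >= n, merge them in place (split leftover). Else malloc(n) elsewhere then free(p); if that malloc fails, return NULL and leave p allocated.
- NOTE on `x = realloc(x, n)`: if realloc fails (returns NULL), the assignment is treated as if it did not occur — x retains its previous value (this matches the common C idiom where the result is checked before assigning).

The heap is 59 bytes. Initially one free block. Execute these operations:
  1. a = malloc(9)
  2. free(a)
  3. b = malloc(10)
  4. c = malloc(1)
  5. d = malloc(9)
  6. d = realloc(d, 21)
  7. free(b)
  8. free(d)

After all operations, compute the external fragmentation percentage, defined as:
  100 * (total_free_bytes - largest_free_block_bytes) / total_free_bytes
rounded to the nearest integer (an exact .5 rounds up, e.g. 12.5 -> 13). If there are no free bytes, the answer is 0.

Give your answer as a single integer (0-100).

Answer: 17

Derivation:
Op 1: a = malloc(9) -> a = 0; heap: [0-8 ALLOC][9-58 FREE]
Op 2: free(a) -> (freed a); heap: [0-58 FREE]
Op 3: b = malloc(10) -> b = 0; heap: [0-9 ALLOC][10-58 FREE]
Op 4: c = malloc(1) -> c = 10; heap: [0-9 ALLOC][10-10 ALLOC][11-58 FREE]
Op 5: d = malloc(9) -> d = 11; heap: [0-9 ALLOC][10-10 ALLOC][11-19 ALLOC][20-58 FREE]
Op 6: d = realloc(d, 21) -> d = 11; heap: [0-9 ALLOC][10-10 ALLOC][11-31 ALLOC][32-58 FREE]
Op 7: free(b) -> (freed b); heap: [0-9 FREE][10-10 ALLOC][11-31 ALLOC][32-58 FREE]
Op 8: free(d) -> (freed d); heap: [0-9 FREE][10-10 ALLOC][11-58 FREE]
Free blocks: [10 48] total_free=58 largest=48 -> 100*(58-48)/58 = 1000/58 ≈ 17.241 -> rounds to 17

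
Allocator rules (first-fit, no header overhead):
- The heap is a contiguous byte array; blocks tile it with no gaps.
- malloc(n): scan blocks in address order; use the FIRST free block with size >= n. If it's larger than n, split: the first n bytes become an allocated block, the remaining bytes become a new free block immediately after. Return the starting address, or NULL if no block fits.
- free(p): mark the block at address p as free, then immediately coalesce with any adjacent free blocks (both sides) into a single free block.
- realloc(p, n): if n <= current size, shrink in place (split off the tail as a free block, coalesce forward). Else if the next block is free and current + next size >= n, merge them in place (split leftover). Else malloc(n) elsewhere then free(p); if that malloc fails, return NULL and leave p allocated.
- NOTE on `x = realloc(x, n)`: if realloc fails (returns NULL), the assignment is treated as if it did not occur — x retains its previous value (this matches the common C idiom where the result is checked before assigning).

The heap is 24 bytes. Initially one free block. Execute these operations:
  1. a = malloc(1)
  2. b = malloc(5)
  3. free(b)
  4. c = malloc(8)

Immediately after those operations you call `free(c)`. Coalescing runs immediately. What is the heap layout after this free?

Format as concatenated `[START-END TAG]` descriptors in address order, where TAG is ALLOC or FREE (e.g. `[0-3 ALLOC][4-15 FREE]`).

Answer: [0-0 ALLOC][1-23 FREE]

Derivation:
Op 1: a = malloc(1) -> a = 0; heap: [0-0 ALLOC][1-23 FREE]
Op 2: b = malloc(5) -> b = 1; heap: [0-0 ALLOC][1-5 ALLOC][6-23 FREE]
Op 3: free(b) -> (freed b); heap: [0-0 ALLOC][1-23 FREE]
Op 4: c = malloc(8) -> c = 1; heap: [0-0 ALLOC][1-8 ALLOC][9-23 FREE]
free(c): c = 1 -> block [1-8 ALLOC]; mark free, coalesce with adjacent free neighbors -> [0-0 ALLOC][1-23 FREE]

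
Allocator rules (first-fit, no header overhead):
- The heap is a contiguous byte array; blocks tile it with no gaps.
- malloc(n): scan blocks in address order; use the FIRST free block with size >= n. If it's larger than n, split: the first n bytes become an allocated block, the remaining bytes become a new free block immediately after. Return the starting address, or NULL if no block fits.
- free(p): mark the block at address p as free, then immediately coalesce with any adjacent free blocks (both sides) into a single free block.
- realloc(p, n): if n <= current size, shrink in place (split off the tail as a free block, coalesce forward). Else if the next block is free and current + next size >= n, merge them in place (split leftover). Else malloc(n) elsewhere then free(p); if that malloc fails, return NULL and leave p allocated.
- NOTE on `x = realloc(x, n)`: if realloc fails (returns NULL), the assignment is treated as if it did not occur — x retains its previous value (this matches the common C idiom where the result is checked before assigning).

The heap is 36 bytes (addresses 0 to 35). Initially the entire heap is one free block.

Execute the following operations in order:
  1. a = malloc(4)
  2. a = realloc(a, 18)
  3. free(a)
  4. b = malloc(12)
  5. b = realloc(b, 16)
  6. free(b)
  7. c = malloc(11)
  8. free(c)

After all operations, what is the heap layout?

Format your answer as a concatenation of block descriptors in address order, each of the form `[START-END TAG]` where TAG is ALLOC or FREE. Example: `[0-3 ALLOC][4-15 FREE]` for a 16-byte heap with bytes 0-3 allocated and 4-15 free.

Op 1: a = malloc(4) -> a = 0; heap: [0-3 ALLOC][4-35 FREE]
Op 2: a = realloc(a, 18) -> a = 0; heap: [0-17 ALLOC][18-35 FREE]
Op 3: free(a) -> (freed a); heap: [0-35 FREE]
Op 4: b = malloc(12) -> b = 0; heap: [0-11 ALLOC][12-35 FREE]
Op 5: b = realloc(b, 16) -> b = 0; heap: [0-15 ALLOC][16-35 FREE]
Op 6: free(b) -> (freed b); heap: [0-35 FREE]
Op 7: c = malloc(11) -> c = 0; heap: [0-10 ALLOC][11-35 FREE]
Op 8: free(c) -> (freed c); heap: [0-35 FREE]

Answer: [0-35 FREE]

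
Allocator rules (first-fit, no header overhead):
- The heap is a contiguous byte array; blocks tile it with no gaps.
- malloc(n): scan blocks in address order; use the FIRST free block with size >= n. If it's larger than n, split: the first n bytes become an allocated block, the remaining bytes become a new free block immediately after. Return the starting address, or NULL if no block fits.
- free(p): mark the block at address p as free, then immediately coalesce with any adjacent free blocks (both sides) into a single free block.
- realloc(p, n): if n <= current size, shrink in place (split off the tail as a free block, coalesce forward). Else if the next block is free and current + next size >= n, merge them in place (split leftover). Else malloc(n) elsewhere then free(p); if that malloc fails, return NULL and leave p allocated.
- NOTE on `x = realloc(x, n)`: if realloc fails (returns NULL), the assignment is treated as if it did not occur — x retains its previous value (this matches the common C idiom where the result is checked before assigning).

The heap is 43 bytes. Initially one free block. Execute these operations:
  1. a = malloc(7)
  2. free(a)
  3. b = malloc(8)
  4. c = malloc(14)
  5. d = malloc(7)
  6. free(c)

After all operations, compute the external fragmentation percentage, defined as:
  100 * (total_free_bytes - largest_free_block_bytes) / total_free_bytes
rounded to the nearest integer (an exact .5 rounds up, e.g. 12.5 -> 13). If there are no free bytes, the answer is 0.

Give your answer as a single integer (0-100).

Op 1: a = malloc(7) -> a = 0; heap: [0-6 ALLOC][7-42 FREE]
Op 2: free(a) -> (freed a); heap: [0-42 FREE]
Op 3: b = malloc(8) -> b = 0; heap: [0-7 ALLOC][8-42 FREE]
Op 4: c = malloc(14) -> c = 8; heap: [0-7 ALLOC][8-21 ALLOC][22-42 FREE]
Op 5: d = malloc(7) -> d = 22; heap: [0-7 ALLOC][8-21 ALLOC][22-28 ALLOC][29-42 FREE]
Op 6: free(c) -> (freed c); heap: [0-7 ALLOC][8-21 FREE][22-28 ALLOC][29-42 FREE]
Free blocks: [14 14] total_free=28 largest=14 -> 100*(28-14)/28 = 1400/28 = 50

Answer: 50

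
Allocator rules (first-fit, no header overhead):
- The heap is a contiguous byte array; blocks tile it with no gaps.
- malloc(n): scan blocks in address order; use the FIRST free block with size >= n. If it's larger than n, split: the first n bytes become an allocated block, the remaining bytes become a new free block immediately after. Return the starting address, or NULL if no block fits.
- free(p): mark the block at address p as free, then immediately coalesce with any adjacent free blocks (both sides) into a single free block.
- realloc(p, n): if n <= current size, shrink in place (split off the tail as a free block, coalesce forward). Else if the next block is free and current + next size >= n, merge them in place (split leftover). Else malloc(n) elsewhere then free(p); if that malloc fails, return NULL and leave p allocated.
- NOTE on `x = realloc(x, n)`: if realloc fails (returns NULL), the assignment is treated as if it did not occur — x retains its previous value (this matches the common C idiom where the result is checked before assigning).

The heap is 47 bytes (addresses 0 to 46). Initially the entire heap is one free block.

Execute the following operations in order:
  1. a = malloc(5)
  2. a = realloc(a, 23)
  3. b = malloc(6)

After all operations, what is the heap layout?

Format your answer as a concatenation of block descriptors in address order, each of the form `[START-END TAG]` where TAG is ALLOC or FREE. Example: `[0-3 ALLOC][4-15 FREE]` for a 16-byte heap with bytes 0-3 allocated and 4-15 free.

Answer: [0-22 ALLOC][23-28 ALLOC][29-46 FREE]

Derivation:
Op 1: a = malloc(5) -> a = 0; heap: [0-4 ALLOC][5-46 FREE]
Op 2: a = realloc(a, 23) -> a = 0; heap: [0-22 ALLOC][23-46 FREE]
Op 3: b = malloc(6) -> b = 23; heap: [0-22 ALLOC][23-28 ALLOC][29-46 FREE]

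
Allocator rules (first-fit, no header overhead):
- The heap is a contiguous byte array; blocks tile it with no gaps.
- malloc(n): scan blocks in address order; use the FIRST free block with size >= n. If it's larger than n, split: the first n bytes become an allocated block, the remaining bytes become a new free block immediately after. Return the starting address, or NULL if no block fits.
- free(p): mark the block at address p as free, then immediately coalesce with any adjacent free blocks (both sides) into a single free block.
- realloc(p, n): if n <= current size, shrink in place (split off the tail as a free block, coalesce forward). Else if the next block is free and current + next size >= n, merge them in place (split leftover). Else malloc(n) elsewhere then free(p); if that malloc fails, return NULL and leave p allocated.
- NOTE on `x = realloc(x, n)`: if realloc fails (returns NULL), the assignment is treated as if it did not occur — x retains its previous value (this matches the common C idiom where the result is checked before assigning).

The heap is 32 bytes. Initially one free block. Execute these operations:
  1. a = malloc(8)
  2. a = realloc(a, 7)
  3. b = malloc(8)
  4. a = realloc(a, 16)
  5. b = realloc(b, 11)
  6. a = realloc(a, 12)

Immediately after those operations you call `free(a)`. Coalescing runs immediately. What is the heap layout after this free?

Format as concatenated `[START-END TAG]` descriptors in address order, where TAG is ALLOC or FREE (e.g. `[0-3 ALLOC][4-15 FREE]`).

Answer: [0-6 FREE][7-14 ALLOC][15-31 FREE]

Derivation:
Op 1: a = malloc(8) -> a = 0; heap: [0-7 ALLOC][8-31 FREE]
Op 2: a = realloc(a, 7) -> a = 0; heap: [0-6 ALLOC][7-31 FREE]
Op 3: b = malloc(8) -> b = 7; heap: [0-6 ALLOC][7-14 ALLOC][15-31 FREE]
Op 4: a = realloc(a, 16) -> a = 15; heap: [0-6 FREE][7-14 ALLOC][15-30 ALLOC][31-31 FREE]
Op 5: b = realloc(b, 11) -> NULL (b unchanged); heap: [0-6 FREE][7-14 ALLOC][15-30 ALLOC][31-31 FREE]
Op 6: a = realloc(a, 12) -> a = 15; heap: [0-6 FREE][7-14 ALLOC][15-26 ALLOC][27-31 FREE]
free(a): a = 15 -> block [15-26 ALLOC]; mark free, coalesce with adjacent free neighbors -> [0-6 FREE][7-14 ALLOC][15-31 FREE]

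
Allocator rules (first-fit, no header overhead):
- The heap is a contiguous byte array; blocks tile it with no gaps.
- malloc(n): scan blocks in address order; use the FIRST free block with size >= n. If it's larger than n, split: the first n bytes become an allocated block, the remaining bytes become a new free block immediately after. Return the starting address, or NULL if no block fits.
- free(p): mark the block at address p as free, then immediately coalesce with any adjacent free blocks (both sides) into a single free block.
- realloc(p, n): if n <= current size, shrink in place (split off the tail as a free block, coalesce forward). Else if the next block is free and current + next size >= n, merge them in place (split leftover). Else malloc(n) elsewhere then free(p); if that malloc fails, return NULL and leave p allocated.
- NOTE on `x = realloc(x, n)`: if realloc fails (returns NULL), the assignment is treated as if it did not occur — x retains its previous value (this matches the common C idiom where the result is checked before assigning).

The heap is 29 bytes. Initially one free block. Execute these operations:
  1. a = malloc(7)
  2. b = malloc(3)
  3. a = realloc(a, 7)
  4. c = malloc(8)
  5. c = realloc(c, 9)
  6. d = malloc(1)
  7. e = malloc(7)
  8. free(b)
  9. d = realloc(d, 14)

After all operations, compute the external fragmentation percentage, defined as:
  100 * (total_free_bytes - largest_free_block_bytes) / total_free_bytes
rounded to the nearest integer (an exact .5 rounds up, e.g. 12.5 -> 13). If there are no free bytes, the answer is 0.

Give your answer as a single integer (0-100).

Answer: 40

Derivation:
Op 1: a = malloc(7) -> a = 0; heap: [0-6 ALLOC][7-28 FREE]
Op 2: b = malloc(3) -> b = 7; heap: [0-6 ALLOC][7-9 ALLOC][10-28 FREE]
Op 3: a = realloc(a, 7) -> a = 0; heap: [0-6 ALLOC][7-9 ALLOC][10-28 FREE]
Op 4: c = malloc(8) -> c = 10; heap: [0-6 ALLOC][7-9 ALLOC][10-17 ALLOC][18-28 FREE]
Op 5: c = realloc(c, 9) -> c = 10; heap: [0-6 ALLOC][7-9 ALLOC][10-18 ALLOC][19-28 FREE]
Op 6: d = malloc(1) -> d = 19; heap: [0-6 ALLOC][7-9 ALLOC][10-18 ALLOC][19-19 ALLOC][20-28 FREE]
Op 7: e = malloc(7) -> e = 20; heap: [0-6 ALLOC][7-9 ALLOC][10-18 ALLOC][19-19 ALLOC][20-26 ALLOC][27-28 FREE]
Op 8: free(b) -> (freed b); heap: [0-6 ALLOC][7-9 FREE][10-18 ALLOC][19-19 ALLOC][20-26 ALLOC][27-28 FREE]
Op 9: d = realloc(d, 14) -> NULL (d unchanged); heap: [0-6 ALLOC][7-9 FREE][10-18 ALLOC][19-19 ALLOC][20-26 ALLOC][27-28 FREE]
Free blocks: [3 2] total_free=5 largest=3 -> 100*(5-3)/5 = 200/5 = 40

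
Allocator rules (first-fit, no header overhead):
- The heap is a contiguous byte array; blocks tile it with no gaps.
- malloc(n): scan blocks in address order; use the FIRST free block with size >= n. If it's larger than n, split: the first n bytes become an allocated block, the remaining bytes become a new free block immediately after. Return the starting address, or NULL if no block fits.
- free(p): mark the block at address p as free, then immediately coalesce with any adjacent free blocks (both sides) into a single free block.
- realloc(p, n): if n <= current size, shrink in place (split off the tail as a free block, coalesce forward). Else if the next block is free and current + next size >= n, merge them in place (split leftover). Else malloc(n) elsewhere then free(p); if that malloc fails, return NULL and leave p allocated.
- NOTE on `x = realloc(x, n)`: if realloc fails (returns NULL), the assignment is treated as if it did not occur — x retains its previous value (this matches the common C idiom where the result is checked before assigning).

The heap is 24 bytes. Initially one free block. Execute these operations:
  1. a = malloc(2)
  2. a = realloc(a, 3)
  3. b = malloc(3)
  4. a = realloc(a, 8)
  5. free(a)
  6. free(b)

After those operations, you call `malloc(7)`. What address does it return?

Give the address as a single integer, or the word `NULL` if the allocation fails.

Op 1: a = malloc(2) -> a = 0; heap: [0-1 ALLOC][2-23 FREE]
Op 2: a = realloc(a, 3) -> a = 0; heap: [0-2 ALLOC][3-23 FREE]
Op 3: b = malloc(3) -> b = 3; heap: [0-2 ALLOC][3-5 ALLOC][6-23 FREE]
Op 4: a = realloc(a, 8) -> a = 6; heap: [0-2 FREE][3-5 ALLOC][6-13 ALLOC][14-23 FREE]
Op 5: free(a) -> (freed a); heap: [0-2 FREE][3-5 ALLOC][6-23 FREE]
Op 6: free(b) -> (freed b); heap: [0-23 FREE]
malloc(7): first-fit scan over [0-23 FREE] -> 0

Answer: 0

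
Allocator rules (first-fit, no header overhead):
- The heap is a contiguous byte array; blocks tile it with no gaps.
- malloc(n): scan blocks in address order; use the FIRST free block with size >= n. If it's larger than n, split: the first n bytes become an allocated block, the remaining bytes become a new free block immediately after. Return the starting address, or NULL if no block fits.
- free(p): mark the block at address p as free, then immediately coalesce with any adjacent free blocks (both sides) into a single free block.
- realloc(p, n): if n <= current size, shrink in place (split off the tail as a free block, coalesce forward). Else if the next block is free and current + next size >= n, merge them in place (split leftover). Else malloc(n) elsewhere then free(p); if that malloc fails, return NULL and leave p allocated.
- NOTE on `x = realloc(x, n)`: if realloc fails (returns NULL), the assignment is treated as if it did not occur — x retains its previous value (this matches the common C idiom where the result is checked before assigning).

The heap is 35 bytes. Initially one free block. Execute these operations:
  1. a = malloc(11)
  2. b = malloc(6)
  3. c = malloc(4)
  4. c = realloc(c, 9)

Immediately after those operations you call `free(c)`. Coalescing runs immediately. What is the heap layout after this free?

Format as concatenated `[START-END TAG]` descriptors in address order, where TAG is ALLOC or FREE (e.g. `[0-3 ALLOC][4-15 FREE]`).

Answer: [0-10 ALLOC][11-16 ALLOC][17-34 FREE]

Derivation:
Op 1: a = malloc(11) -> a = 0; heap: [0-10 ALLOC][11-34 FREE]
Op 2: b = malloc(6) -> b = 11; heap: [0-10 ALLOC][11-16 ALLOC][17-34 FREE]
Op 3: c = malloc(4) -> c = 17; heap: [0-10 ALLOC][11-16 ALLOC][17-20 ALLOC][21-34 FREE]
Op 4: c = realloc(c, 9) -> c = 17; heap: [0-10 ALLOC][11-16 ALLOC][17-25 ALLOC][26-34 FREE]
free(c): c = 17 -> block [17-25 ALLOC]; mark free, coalesce with adjacent free neighbors -> [0-10 ALLOC][11-16 ALLOC][17-34 FREE]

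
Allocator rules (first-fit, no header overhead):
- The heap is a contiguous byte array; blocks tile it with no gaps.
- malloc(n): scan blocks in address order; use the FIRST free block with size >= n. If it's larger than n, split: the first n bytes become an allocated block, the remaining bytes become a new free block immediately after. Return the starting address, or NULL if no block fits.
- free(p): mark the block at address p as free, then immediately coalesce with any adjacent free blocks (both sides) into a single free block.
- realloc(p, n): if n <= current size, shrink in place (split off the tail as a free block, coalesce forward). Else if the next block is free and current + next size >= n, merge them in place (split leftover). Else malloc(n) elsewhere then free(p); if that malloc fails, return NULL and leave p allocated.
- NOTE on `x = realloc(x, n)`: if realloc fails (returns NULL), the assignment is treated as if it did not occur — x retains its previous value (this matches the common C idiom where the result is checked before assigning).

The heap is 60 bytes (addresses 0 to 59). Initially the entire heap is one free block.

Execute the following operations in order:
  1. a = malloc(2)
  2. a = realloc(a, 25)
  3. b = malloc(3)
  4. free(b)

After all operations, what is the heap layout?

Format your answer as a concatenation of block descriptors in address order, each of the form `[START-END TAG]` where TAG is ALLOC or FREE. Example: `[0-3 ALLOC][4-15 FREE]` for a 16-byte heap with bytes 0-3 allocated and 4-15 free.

Answer: [0-24 ALLOC][25-59 FREE]

Derivation:
Op 1: a = malloc(2) -> a = 0; heap: [0-1 ALLOC][2-59 FREE]
Op 2: a = realloc(a, 25) -> a = 0; heap: [0-24 ALLOC][25-59 FREE]
Op 3: b = malloc(3) -> b = 25; heap: [0-24 ALLOC][25-27 ALLOC][28-59 FREE]
Op 4: free(b) -> (freed b); heap: [0-24 ALLOC][25-59 FREE]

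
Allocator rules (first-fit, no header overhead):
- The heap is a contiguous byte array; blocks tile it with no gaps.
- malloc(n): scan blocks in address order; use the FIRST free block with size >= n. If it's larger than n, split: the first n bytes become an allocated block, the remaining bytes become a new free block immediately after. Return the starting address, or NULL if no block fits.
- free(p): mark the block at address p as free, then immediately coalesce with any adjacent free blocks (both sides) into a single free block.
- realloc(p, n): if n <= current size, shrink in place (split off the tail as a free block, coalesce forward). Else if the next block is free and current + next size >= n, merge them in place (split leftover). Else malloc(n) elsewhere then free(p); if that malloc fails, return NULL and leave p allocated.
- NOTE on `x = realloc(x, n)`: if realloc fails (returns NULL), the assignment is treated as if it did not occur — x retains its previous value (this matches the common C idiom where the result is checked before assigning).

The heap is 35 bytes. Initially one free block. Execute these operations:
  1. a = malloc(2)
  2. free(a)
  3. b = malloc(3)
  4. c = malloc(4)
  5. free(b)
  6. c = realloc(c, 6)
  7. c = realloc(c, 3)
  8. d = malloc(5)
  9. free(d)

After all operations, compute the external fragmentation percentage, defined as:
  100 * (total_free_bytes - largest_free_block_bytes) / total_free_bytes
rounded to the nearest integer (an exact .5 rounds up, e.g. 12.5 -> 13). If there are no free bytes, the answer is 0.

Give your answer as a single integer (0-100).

Op 1: a = malloc(2) -> a = 0; heap: [0-1 ALLOC][2-34 FREE]
Op 2: free(a) -> (freed a); heap: [0-34 FREE]
Op 3: b = malloc(3) -> b = 0; heap: [0-2 ALLOC][3-34 FREE]
Op 4: c = malloc(4) -> c = 3; heap: [0-2 ALLOC][3-6 ALLOC][7-34 FREE]
Op 5: free(b) -> (freed b); heap: [0-2 FREE][3-6 ALLOC][7-34 FREE]
Op 6: c = realloc(c, 6) -> c = 3; heap: [0-2 FREE][3-8 ALLOC][9-34 FREE]
Op 7: c = realloc(c, 3) -> c = 3; heap: [0-2 FREE][3-5 ALLOC][6-34 FREE]
Op 8: d = malloc(5) -> d = 6; heap: [0-2 FREE][3-5 ALLOC][6-10 ALLOC][11-34 FREE]
Op 9: free(d) -> (freed d); heap: [0-2 FREE][3-5 ALLOC][6-34 FREE]
Free blocks: [3 29] total_free=32 largest=29 -> 100*(32-29)/32 = 300/32 = 9.375 -> rounds to 9

Answer: 9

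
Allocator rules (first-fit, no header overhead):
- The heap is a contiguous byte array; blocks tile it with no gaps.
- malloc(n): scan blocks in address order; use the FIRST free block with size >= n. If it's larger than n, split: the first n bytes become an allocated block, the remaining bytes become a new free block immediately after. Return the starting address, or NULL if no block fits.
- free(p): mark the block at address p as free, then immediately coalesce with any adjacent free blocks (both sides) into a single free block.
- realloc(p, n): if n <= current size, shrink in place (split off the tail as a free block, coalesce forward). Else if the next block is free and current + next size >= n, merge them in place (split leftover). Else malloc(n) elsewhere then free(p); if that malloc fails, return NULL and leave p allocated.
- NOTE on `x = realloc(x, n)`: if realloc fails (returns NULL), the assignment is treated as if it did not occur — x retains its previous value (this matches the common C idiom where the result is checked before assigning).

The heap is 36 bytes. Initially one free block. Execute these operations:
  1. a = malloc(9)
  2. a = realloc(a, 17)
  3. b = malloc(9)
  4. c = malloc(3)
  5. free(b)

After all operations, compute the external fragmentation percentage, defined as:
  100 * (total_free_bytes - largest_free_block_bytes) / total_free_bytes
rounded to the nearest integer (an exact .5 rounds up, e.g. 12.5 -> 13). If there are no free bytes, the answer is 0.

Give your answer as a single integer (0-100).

Answer: 44

Derivation:
Op 1: a = malloc(9) -> a = 0; heap: [0-8 ALLOC][9-35 FREE]
Op 2: a = realloc(a, 17) -> a = 0; heap: [0-16 ALLOC][17-35 FREE]
Op 3: b = malloc(9) -> b = 17; heap: [0-16 ALLOC][17-25 ALLOC][26-35 FREE]
Op 4: c = malloc(3) -> c = 26; heap: [0-16 ALLOC][17-25 ALLOC][26-28 ALLOC][29-35 FREE]
Op 5: free(b) -> (freed b); heap: [0-16 ALLOC][17-25 FREE][26-28 ALLOC][29-35 FREE]
Free blocks: [9 7] total_free=16 largest=9 -> 100*(16-9)/16 = 700/16 = 43.75 -> rounds to 44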